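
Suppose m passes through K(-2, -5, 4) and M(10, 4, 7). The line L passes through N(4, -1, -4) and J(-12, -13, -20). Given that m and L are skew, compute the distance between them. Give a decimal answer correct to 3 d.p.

A direction vector for m is M − K = (12, 9, 3).
A direction vector for L is J − N = (-16, -12, -16).
Common perpendicular direction n = (12, 9, 3) × (-16, -12, -16) = (-108, 144, 0).
With w = (4, -1, -4) − (-2, -5, 4) = (6, 4, -8), w · n = -72.
Distance = |w · n| / |n| = |-72| / √32400 ≈ 0.400.

0.400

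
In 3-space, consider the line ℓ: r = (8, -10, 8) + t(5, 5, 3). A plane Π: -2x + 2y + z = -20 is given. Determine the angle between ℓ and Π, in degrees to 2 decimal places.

sin θ = |n·v| / (|n||v|) = |3| / (√9 · √59) = 0.13019.
θ ≈ 7.48°.

7.48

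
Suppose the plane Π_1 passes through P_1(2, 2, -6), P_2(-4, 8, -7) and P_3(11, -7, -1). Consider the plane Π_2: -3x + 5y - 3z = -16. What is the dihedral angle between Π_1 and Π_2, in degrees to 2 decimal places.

77.55

P_1P_2 = (-6, 6, -1), P_1P_3 = (9, -9, 5); a normal to Π_1 is P_1P_2 × P_1P_3 = (21, 21, 0).
Using P_1: Π_1 has equation 21x + 21y = 84.
cos θ = |n₁·n₂| / (|n₁||n₂|) = |42| / (√882 · √43).
θ = arccos(0.21567) ≈ 77.55°.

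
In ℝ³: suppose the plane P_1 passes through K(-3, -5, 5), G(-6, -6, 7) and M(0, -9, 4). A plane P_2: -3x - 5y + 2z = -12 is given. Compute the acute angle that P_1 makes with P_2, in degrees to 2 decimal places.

83.70

KG = (-3, -1, 2), KM = (3, -4, -1); a normal to P_1 is KG × KM = (9, 3, 15).
Using K: P_1 has equation 9x + 3y + 15z = 33.
cos θ = |n₁·n₂| / (|n₁||n₂|) = |-12| / (√315 · √38).
θ = arccos(0.10968) ≈ 83.70°.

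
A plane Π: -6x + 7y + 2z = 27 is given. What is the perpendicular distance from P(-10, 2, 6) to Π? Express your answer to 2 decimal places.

n·P − d = (-6)·(-10) + (7)·(2) + (2)·(6) − 27 = 59; |n| = √89.
Distance = |59| / √89 = 59/√89 ≈ 6.25.

6.25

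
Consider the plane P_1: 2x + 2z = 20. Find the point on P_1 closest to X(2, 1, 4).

Foot = X − λn with λ = (n·X − d)/|n|² = (12 − 20)/8 = -1.
Foot = (2, 1, 4) − (-1)·(2, 0, 2) = (4, 1, 6).

(4, 1, 6)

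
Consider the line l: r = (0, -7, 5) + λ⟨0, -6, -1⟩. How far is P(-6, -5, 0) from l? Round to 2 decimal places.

Taking (0, -7, 5) on l with direction v = (0, -6, -1): w = P − (0, -7, 5) = (-6, 2, -5), and w × v = (-32, -6, 36).
Distance = |w × v| / |v| = √2356 / √37 ≈ 7.98.

7.98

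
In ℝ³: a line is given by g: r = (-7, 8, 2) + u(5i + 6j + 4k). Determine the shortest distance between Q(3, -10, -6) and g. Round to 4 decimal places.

Taking (-7, 8, 2) on g with direction v = (5, 6, 4): w = Q − (-7, 8, 2) = (10, -18, -8), and w × v = (-24, -80, 150).
Distance = |w × v| / |v| = √29476 / √77 ≈ 19.5654.

19.5654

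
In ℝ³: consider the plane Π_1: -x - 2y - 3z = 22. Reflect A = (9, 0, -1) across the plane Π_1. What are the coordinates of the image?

(5, -8, -13)

λ = (n·A − d)/|n|² = (-6 − 22)/14 = -2.
Reflection = A − 2λn = (9, 0, -1) − (-4)·(-1, -2, -3) = (5, -8, -13).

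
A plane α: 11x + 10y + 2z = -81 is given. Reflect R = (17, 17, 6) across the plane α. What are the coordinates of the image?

λ = (n·R − d)/|n|² = (369 − (-81))/225 = 2.
Reflection = R − 2λn = (17, 17, 6) − 4·(11, 10, 2) = (-27, -23, -2).

(-27, -23, -2)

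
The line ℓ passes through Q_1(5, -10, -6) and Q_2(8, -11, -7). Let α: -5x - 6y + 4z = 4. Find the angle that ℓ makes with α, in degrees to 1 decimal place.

26.5

A direction vector for ℓ is Q_2 − Q_1 = (3, -1, -1).
sin θ = |n·v| / (|n||v|) = |-13| / (√77 · √11) = 0.44669.
θ ≈ 26.5°.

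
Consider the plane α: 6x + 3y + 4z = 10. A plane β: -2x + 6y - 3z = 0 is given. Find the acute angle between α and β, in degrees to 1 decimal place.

cos θ = |n₁·n₂| / (|n₁||n₂|) = |-6| / (√61 · √49).
θ = arccos(0.10975) ≈ 83.7°.

83.7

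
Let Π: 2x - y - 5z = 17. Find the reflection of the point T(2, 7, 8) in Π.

(10, 3, -12)

λ = (n·T − d)/|n|² = (-43 − 17)/30 = -2.
Reflection = T − 2λn = (2, 7, 8) − (-4)·(2, -1, -5) = (10, 3, -12).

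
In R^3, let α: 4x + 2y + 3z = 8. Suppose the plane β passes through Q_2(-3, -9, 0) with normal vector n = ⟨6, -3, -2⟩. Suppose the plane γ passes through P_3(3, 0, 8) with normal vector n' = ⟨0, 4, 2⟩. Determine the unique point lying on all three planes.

(3, 7, -6)

β: n·r = n·Q_2 gives 6x - 3y - 2z = 9.
γ: n'·r = n'·P_3 gives 4y + 2z = 16.
Solving the 3×3 linear system 4x + 2y + 3z = 8, 6x - 3y - 2z = 9, 4y + 2z = 16 (e.g. by elimination or Cramer's rule, determinant = 56) gives (3, 7, -6).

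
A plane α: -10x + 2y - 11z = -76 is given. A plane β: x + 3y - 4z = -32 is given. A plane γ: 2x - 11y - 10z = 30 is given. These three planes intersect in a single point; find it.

(2, -6, 4)

Solving the 3×3 linear system -10x + 2y - 11z = -76, x + 3y - 4z = -32, 2x - 11y - 10z = 30 (e.g. by elimination or Cramer's rule, determinant = 931) gives (2, -6, 4).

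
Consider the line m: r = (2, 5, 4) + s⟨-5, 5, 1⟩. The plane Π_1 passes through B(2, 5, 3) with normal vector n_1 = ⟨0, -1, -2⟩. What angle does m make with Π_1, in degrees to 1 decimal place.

26.0

Π_1: n_1·r = n_1·B gives -y - 2z = -11.
sin θ = |n·v| / (|n||v|) = |-7| / (√5 · √51) = 0.43836.
θ ≈ 26.0°.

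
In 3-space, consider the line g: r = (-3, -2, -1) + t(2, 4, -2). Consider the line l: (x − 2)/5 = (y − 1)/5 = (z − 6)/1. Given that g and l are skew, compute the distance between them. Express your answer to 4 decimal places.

l has direction (5, 5, 1) through (2, 1, 6).
Common perpendicular direction n = (2, 4, -2) × (5, 5, 1) = (14, -12, -10).
With w = (2, 1, 6) − (-3, -2, -1) = (5, 3, 7), w · n = -36.
Distance = |w · n| / |n| = |-36| / √440 ≈ 1.7162.

1.7162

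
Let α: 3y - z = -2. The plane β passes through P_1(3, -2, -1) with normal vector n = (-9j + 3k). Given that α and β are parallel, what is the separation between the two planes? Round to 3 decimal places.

β: n·r = n·P_1 gives -9y + 3z = 15.
Rescale β by 1/(-3): 3y - z = -5. Then distance = |-2 − (-5)| / √10 ≈ 0.949.

0.949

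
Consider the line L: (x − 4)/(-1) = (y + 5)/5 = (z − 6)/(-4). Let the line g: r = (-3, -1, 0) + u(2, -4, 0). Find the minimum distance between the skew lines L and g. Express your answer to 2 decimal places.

L has direction (-1, 5, -4) through (4, -5, 6).
Common perpendicular direction n = (-1, 5, -4) × (2, -4, 0) = (-16, -8, -6).
With w = (-3, -1, 0) − (4, -5, 6) = (-7, 4, -6), w · n = 116.
Distance = |w · n| / |n| = |116| / √356 ≈ 6.15.

6.15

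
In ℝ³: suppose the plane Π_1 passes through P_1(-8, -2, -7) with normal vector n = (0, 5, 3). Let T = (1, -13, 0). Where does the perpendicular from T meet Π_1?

Π_1: n·r = n·P_1 gives 5y + 3z = -31.
Foot = T − λn with λ = (n·T − d)/|n|² = (-65 − (-31))/34 = -1.
Foot = (1, -13, 0) − (-1)·(0, 5, 3) = (1, -8, 3).

(1, -8, 3)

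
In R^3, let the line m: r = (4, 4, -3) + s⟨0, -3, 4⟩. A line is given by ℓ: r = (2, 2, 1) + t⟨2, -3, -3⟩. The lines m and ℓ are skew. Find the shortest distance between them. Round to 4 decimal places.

1.4618

Common perpendicular direction n = (0, -3, 4) × (2, -3, -3) = (21, 8, 6).
With w = (2, 2, 1) − (4, 4, -3) = (-2, -2, 4), w · n = -34.
Distance = |w · n| / |n| = |-34| / √541 ≈ 1.4618.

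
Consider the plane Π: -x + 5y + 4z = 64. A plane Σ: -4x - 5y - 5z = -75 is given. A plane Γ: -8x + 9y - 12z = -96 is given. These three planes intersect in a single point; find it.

(0, 4, 11)

Solving the 3×3 linear system -x + 5y + 4z = 64, -4x - 5y - 5z = -75, -8x + 9y - 12z = -96 (e.g. by elimination or Cramer's rule, determinant = -449) gives (0, 4, 11).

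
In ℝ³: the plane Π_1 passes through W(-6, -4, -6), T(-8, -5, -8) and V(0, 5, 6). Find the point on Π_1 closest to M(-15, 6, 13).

(-12, 12, 7)

WT = (-2, -1, -2), WV = (6, 9, 12); a normal to Π_1 is WT × WV = (6, 12, -12).
Using W: Π_1 has equation 6x + 12y - 12z = -12.
Foot = M − λn with λ = (n·M − d)/|n|² = (-174 − (-12))/324 = -1/2.
Foot = (-15, 6, 13) − (-1/2)·(6, 12, -12) = (-12, 12, 7).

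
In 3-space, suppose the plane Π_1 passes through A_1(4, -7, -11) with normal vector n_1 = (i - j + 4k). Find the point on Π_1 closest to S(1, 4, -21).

(4, 1, -9)

Π_1: n_1·r = n_1·A_1 gives x - y + 4z = -33.
Foot = S − λn with λ = (n·S − d)/|n|² = (-87 − (-33))/18 = -3.
Foot = (1, 4, -21) − (-3)·(1, -1, 4) = (4, 1, -9).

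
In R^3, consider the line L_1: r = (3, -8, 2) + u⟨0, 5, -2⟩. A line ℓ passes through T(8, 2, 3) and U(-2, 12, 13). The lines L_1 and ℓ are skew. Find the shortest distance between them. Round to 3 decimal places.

6.794

A direction vector for ℓ is U − T = (-10, 10, 10).
Common perpendicular direction n = (0, 5, -2) × (-10, 10, 10) = (70, 20, 50).
With w = (8, 2, 3) − (3, -8, 2) = (5, 10, 1), w · n = 600.
Distance = |w · n| / |n| = |600| / √7800 ≈ 6.794.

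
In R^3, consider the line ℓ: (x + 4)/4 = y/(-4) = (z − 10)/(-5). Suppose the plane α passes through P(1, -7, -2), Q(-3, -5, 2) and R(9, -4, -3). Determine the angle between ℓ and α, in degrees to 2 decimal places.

5.07

ℓ has direction (4, -4, -5) through (-4, 0, 10).
PQ = (-4, 2, 4), PR = (8, 3, -1); a normal to α is PQ × PR = (-14, 28, -28).
Using P: α has equation -14x + 28y - 28z = -154.
sin θ = |n·v| / (|n||v|) = |-28| / (√1764 · √57) = 0.08830.
θ ≈ 5.07°.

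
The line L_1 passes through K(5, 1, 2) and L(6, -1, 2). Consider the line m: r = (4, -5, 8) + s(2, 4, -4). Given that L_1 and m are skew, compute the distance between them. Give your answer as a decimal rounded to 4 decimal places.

A direction vector for L_1 is L − K = (1, -2, 0).
Common perpendicular direction n = (1, -2, 0) × (2, 4, -4) = (8, 4, 8).
With w = (4, -5, 8) − (5, 1, 2) = (-1, -6, 6), w · n = 16.
Distance = |w · n| / |n| = |16| / √144 ≈ 1.3333.

1.3333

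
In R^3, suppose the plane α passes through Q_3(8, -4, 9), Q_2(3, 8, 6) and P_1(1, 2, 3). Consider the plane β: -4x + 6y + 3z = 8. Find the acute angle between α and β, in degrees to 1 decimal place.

Q_3Q_2 = (-5, 12, -3), Q_3P_1 = (-7, 6, -6); a normal to α is Q_3Q_2 × Q_3P_1 = (-54, -9, 54).
Using Q_3: α has equation -54x - 9y + 54z = 90.
cos θ = |n₁·n₂| / (|n₁||n₂|) = |324| / (√5913 · √61).
θ = arccos(0.53948) ≈ 57.4°.

57.4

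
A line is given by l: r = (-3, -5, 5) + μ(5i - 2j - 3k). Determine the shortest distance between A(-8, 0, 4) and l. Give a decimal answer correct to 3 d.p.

Taking (-3, -5, 5) on l with direction v = (5, -2, -3): w = A − (-3, -5, 5) = (-5, 5, -1), and w × v = (-17, -20, -15).
Distance = |w × v| / |v| = √914 / √38 ≈ 4.904.

4.904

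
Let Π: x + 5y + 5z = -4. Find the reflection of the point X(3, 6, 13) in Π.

λ = (n·X − d)/|n|² = (98 − (-4))/51 = 2.
Reflection = X − 2λn = (3, 6, 13) − 4·(1, 5, 5) = (-1, -14, -7).

(-1, -14, -7)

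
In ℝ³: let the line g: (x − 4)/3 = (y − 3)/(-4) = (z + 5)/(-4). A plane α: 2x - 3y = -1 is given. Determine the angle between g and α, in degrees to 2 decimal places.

51.23

g has direction (3, -4, -4) through (4, 3, -5).
sin θ = |n·v| / (|n||v|) = |18| / (√13 · √41) = 0.77967.
θ ≈ 51.23°.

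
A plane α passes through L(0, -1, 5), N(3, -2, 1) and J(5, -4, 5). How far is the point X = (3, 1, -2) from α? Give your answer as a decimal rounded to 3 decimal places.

2.028

LN = (3, -1, -4), LJ = (5, -3, 0); a normal to α is LN × LJ = (-12, -20, -4).
Using L: α has equation -12x - 20y - 4z = 0.
n·X − d = (-12)·(3) + (-20)·(1) + (-4)·(-2) − 0 = -48; |n| = √560.
Distance = |-48| / √560 = 48/√560 ≈ 2.028.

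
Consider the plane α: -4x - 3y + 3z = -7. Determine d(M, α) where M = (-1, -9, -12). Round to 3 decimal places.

0.343

n·M − d = (-4)·(-1) + (-3)·(-9) + (3)·(-12) − (-7) = 2; |n| = √34.
Distance = |2| / √34 = 2/√34 ≈ 0.343.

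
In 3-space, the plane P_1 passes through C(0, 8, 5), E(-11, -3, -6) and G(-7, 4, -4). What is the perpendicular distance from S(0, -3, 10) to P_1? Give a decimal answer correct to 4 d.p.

CE = (-11, -11, -11), CG = (-7, -4, -9); a normal to P_1 is CE × CG = (55, -22, -33).
Using C: P_1 has equation 55x - 22y - 33z = -341.
n·S − d = (55)·(0) + (-22)·(-3) + (-33)·(10) − (-341) = 77; |n| = √4598.
Distance = |77| / √4598 = 77/√4598 ≈ 1.1355.

1.1355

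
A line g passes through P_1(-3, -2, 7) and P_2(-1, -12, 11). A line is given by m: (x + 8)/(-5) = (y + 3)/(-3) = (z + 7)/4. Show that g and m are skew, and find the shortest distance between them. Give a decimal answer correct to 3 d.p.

13.880

A direction vector for g is P_2 − P_1 = (2, -10, 4).
m has direction (-5, -3, 4) through (-8, -3, -7).
Common perpendicular direction n = (2, -10, 4) × (-5, -3, 4) = (-28, -28, -56).
With w = (-8, -3, -7) − (-3, -2, 7) = (-5, -1, -14), w · n = 952.
Since n ≠ 0 the lines are not parallel, and w · n = 952 ≠ 0 so they do not intersect; hence they are skew.
Distance = |w · n| / |n| = |952| / √4704 ≈ 13.880.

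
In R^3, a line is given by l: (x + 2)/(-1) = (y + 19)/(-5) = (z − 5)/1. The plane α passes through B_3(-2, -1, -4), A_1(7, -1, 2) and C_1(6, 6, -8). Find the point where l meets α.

l has direction (-1, -5, 1) through (-2, -19, 5).
B_3A_1 = (9, 0, 6), B_3C_1 = (8, 7, -4); a normal to α is B_3A_1 × B_3C_1 = (-42, 84, 63).
Using B_3: α has equation -42x + 84y + 63z = -252.
Substitute r = (-2, -19, 5) + t(-1, -5, 1) into the plane: -1197 + (-315)t = -252, so t = -3.
Intersection: (-2, -19, 5) + (-3)·(-1, -5, 1) = (1, -4, 2).

(1, -4, 2)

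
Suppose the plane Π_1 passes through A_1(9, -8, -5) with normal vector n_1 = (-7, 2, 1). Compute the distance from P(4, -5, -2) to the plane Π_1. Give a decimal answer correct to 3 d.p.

Π_1: n_1·r = n_1·A_1 gives -7x + 2y + z = -84.
n·P − d = (-7)·(4) + (2)·(-5) + (1)·(-2) − (-84) = 44; |n| = √54.
Distance = |44| / √54 = 44/√54 ≈ 5.988.

5.988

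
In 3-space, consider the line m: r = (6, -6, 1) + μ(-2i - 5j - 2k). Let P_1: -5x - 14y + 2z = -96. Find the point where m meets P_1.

(10, 4, 5)

Substitute r = (6, -6, 1) + t(-2, -5, -2) into the plane: 56 + 76t = -96, so t = -2.
Intersection: (6, -6, 1) + (-2)·(-2, -5, -2) = (10, 4, 5).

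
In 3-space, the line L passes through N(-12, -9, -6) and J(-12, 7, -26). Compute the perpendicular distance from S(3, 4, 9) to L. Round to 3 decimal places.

A direction vector for L is J − N = (0, 16, -20).
Taking (-12, -9, -6) on L with direction v = (0, 16, -20): w = S − (-12, -9, -6) = (15, 13, 15), and w × v = (-500, 300, 240).
Distance = |w × v| / |v| = √397600 / √656 ≈ 24.619.

24.619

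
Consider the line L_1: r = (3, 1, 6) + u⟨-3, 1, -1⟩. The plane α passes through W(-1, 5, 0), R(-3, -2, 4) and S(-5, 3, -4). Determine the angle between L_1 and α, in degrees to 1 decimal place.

41.2

WR = (-2, -7, 4), WS = (-4, -2, -4); a normal to α is WR × WS = (36, -24, -24).
Using W: α has equation 36x - 24y - 24z = -156.
sin θ = |n·v| / (|n||v|) = |-108| / (√2448 · √11) = 0.65815.
θ ≈ 41.2°.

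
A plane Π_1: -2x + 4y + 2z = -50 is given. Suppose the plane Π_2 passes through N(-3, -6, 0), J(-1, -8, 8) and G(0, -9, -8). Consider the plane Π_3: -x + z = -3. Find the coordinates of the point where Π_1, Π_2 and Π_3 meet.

NJ = (2, -2, 8), NG = (3, -3, -8); a normal to Π_2 is NJ × NG = (40, 40, 0).
Using N: Π_2 has equation 40x + 40y = -360.
Solving the 3×3 linear system -2x + 4y + 2z = -50, 40x + 40y = -360, -x + z = -3 (e.g. by elimination or Cramer's rule, determinant = -160) gives (2, -11, -1).

(2, -11, -1)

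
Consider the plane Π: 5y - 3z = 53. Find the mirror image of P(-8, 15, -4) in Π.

(-8, 5, 2)

λ = (n·P − d)/|n|² = (87 − 53)/34 = 1.
Reflection = P − 2λn = (-8, 15, -4) − 2·(0, 5, -3) = (-8, 5, 2).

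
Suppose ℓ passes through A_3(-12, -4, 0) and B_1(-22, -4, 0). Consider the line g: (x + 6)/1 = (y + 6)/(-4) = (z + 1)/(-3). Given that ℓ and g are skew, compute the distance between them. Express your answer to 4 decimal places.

0.4000

A direction vector for ℓ is B_1 − A_3 = (-10, 0, 0).
g has direction (1, -4, -3) through (-6, -6, -1).
Common perpendicular direction n = (-10, 0, 0) × (1, -4, -3) = (0, -30, 40).
With w = (-6, -6, -1) − (-12, -4, 0) = (6, -2, -1), w · n = 20.
Distance = |w · n| / |n| = |20| / √2500 ≈ 0.4000.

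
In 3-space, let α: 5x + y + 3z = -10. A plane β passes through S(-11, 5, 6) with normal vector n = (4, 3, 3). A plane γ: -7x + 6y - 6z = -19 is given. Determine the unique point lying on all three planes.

β: n·r = n·S gives 4x + 3y + 3z = -11.
Solving the 3×3 linear system 5x + y + 3z = -10, 4x + 3y + 3z = -11, -7x + 6y - 6z = -19 (e.g. by elimination or Cramer's rule, determinant = -42) gives (-5, -3, 6).

(-5, -3, 6)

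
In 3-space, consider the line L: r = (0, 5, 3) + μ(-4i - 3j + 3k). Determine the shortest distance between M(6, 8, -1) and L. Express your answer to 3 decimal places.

Taking (0, 5, 3) on L with direction v = (-4, -3, 3): w = M − (0, 5, 3) = (6, 3, -4), and w × v = (-3, -2, -6).
Distance = |w × v| / |v| = √49 / √34 ≈ 1.200.

1.200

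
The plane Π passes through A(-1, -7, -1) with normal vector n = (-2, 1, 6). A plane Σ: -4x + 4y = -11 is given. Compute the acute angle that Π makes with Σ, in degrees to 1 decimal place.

70.7

Π: n·r = n·A gives -2x + y + 6z = -11.
cos θ = |n₁·n₂| / (|n₁||n₂|) = |12| / (√41 · √32).
θ = arccos(0.33129) ≈ 70.7°.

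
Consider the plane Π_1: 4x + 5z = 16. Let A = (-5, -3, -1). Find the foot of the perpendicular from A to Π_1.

(-1, -3, 4)

Foot = A − λn with λ = (n·A − d)/|n|² = (-25 − 16)/41 = -1.
Foot = (-5, -3, -1) − (-1)·(4, 0, 5) = (-1, -3, 4).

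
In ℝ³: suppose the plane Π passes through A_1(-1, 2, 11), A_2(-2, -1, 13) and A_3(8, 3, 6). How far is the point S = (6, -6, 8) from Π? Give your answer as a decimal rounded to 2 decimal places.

A_1A_2 = (-1, -3, 2), A_1A_3 = (9, 1, -5); a normal to Π is A_1A_2 × A_1A_3 = (13, 13, 26).
Using A_1: Π has equation 13x + 13y + 26z = 299.
n·S − d = (13)·(6) + (13)·(-6) + (26)·(8) − 299 = -91; |n| = √1014.
Distance = |-91| / √1014 = 91/√1014 ≈ 2.86.

2.86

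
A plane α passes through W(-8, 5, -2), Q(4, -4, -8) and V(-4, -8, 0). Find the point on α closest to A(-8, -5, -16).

WQ = (12, -9, -6), WV = (4, -13, 2); a normal to α is WQ × WV = (-96, -48, -120).
Using W: α has equation -96x - 48y - 120z = 768.
Foot = A − λn with λ = (n·A − d)/|n|² = (2928 − 768)/25920 = 1/12.
Foot = (-8, -5, -16) − (1/12)·(-96, -48, -120) = (0, -1, -6).

(0, -1, -6)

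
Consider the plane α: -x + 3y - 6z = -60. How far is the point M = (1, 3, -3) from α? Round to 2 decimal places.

n·M − d = (-1)·(1) + (3)·(3) + (-6)·(-3) − (-60) = 86; |n| = √46.
Distance = |86| / √46 = 86/√46 ≈ 12.68.

12.68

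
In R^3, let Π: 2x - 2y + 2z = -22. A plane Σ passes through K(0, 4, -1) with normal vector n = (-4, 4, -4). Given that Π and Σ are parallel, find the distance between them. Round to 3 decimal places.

3.464

Σ: n·r = n·K gives -4x + 4y - 4z = 20.
Rescale Σ by 1/(-2): 2x - 2y + 2z = -10. Then distance = |-22 − (-10)| / √12 ≈ 3.464.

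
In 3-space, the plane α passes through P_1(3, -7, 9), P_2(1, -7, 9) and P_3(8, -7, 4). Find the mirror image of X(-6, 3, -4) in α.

P_1P_2 = (-2, 0, 0), P_1P_3 = (5, 0, -5); a normal to α is P_1P_2 × P_1P_3 = (0, -10, 0).
Using P_1: α has equation -10y = 70.
λ = (n·X − d)/|n|² = (-30 − 70)/100 = -1.
Reflection = X − 2λn = (-6, 3, -4) − (-2)·(0, -10, 0) = (-6, -17, -4).

(-6, -17, -4)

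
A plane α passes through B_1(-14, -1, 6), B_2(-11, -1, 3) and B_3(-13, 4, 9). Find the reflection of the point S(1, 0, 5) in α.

B_1B_2 = (3, 0, -3), B_1B_3 = (1, 5, 3); a normal to α is B_1B_2 × B_1B_3 = (15, -12, 15).
Using B_1: α has equation 15x - 12y + 15z = -108.
λ = (n·S − d)/|n|² = (90 − (-108))/594 = 1/3.
Reflection = S − 2λn = (1, 0, 5) − (2/3)·(15, -12, 15) = (-9, 8, -5).

(-9, 8, -5)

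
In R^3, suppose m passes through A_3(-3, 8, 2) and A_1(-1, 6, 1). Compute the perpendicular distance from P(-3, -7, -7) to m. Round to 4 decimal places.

11.7047

A direction vector for m is A_1 − A_3 = (2, -2, -1).
Taking (-3, 8, 2) on m with direction v = (2, -2, -1): w = P − (-3, 8, 2) = (0, -15, -9), and w × v = (-3, -18, 30).
Distance = |w × v| / |v| = √1233 / √9 ≈ 11.7047.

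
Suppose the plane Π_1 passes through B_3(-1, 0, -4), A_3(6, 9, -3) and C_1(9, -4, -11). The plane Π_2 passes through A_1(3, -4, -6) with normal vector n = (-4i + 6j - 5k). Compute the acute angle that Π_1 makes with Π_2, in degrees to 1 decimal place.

21.5

B_3A_3 = (7, 9, 1), B_3C_1 = (10, -4, -7); a normal to Π_1 is B_3A_3 × B_3C_1 = (-59, 59, -118).
Using B_3: Π_1 has equation -59x + 59y - 118z = 531.
Π_2: n·r = n·A_1 gives -4x + 6y - 5z = -6.
cos θ = |n₁·n₂| / (|n₁||n₂|) = |1180| / (√20886 · √77).
θ = arccos(0.93048) ≈ 21.5°.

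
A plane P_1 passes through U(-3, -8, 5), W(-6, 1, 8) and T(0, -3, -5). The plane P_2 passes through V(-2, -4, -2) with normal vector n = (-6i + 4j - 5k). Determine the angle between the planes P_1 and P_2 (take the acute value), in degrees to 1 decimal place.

41.5

UW = (-3, 9, 3), UT = (3, 5, -10); a normal to P_1 is UW × UT = (-105, -21, -42).
Using U: P_1 has equation -105x - 21y - 42z = 273.
P_2: n·r = n·V gives -6x + 4y - 5z = 6.
cos θ = |n₁·n₂| / (|n₁||n₂|) = |756| / (√13230 · √77).
θ = arccos(0.74903) ≈ 41.5°.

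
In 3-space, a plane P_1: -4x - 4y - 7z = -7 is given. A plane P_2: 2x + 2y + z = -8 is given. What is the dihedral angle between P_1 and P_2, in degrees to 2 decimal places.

31.59

cos θ = |n₁·n₂| / (|n₁||n₂|) = |-23| / (√81 · √9).
θ = arccos(0.85185) ≈ 31.59°.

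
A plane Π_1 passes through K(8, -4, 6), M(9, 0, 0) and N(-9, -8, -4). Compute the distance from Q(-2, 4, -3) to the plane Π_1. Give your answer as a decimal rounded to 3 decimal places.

KM = (1, 4, -6), KN = (-17, -4, -10); a normal to Π_1 is KM × KN = (-64, 112, 64).
Using K: Π_1 has equation -64x + 112y + 64z = -576.
n·Q − d = (-64)·(-2) + (112)·(4) + (64)·(-3) − (-576) = 960; |n| = √20736.
Distance = |960| / √20736 = 960/√20736 ≈ 6.667.

6.667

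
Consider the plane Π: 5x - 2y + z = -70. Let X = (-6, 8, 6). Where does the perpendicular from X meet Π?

Foot = X − λn with λ = (n·X − d)/|n|² = (-40 − (-70))/30 = 1.
Foot = (-6, 8, 6) − 1·(5, -2, 1) = (-11, 10, 5).

(-11, 10, 5)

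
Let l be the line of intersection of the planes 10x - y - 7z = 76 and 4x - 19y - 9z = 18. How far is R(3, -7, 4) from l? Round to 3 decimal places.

Direction of l: (10, -1, -7) × (4, -19, -9) = (-124, 62, -186).
A point on l: solving the two plane equations with x = 9 gives (9, 0, 2).
Taking (9, 0, 2) on l with direction v = (-124, 62, -186): w = R − (9, 0, 2) = (-6, -7, 2), and w × v = (1178, -1364, -1240).
Distance = |w × v| / |v| = √4785780 / √53816 ≈ 9.430.

9.430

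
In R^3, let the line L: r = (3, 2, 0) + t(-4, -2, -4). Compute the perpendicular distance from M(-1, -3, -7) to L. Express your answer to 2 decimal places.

Taking (3, 2, 0) on L with direction v = (-4, -2, -4): w = M − (3, 2, 0) = (-4, -5, -7), and w × v = (6, 12, -12).
Distance = |w × v| / |v| = √324 / √36 ≈ 3.00.

3.00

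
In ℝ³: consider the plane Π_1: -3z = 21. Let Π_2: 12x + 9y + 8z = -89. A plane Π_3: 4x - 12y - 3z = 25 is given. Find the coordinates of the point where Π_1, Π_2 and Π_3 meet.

Solving the 3×3 linear system -3z = 21, 12x + 9y + 8z = -89, 4x - 12y - 3z = 25 (e.g. by elimination or Cramer's rule, determinant = 540) gives (-2, -1, -7).

(-2, -1, -7)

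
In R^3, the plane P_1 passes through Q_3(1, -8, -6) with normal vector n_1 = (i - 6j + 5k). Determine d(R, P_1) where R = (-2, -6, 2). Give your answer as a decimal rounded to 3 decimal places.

P_1: n_1·r = n_1·Q_3 gives x - 6y + 5z = 19.
n·R − d = (1)·(-2) + (-6)·(-6) + (5)·(2) − 19 = 25; |n| = √62.
Distance = |25| / √62 = 25/√62 ≈ 3.175.

3.175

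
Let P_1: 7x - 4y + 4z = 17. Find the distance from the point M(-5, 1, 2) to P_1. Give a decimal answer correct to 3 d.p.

n·M − d = (7)·(-5) + (-4)·(1) + (4)·(2) − 17 = -48; |n| = √81.
Distance = |-48| / √81 = 48/√81 ≈ 5.333.

5.333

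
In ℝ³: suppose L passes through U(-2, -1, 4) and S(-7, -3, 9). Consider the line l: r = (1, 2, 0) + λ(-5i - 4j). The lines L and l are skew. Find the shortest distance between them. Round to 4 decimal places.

A direction vector for L is S − U = (-5, -2, 5).
Common perpendicular direction n = (-5, -2, 5) × (-5, -4, 0) = (20, -25, 10).
With w = (1, 2, 0) − (-2, -1, 4) = (3, 3, -4), w · n = -55.
Distance = |w · n| / |n| = |-55| / √1125 ≈ 1.6398.

1.6398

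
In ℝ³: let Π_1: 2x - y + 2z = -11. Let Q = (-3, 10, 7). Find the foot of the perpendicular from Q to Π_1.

(-5, 11, 5)

Foot = Q − λn with λ = (n·Q − d)/|n|² = (-2 − (-11))/9 = 1.
Foot = (-3, 10, 7) − 1·(2, -1, 2) = (-5, 11, 5).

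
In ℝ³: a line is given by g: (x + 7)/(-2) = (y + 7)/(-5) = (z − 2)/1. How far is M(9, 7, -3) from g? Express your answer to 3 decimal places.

9.766

g has direction (-2, -5, 1) through (-7, -7, 2).
Taking (-7, -7, 2) on g with direction v = (-2, -5, 1): w = M − (-7, -7, 2) = (16, 14, -5), and w × v = (-11, -6, -52).
Distance = |w × v| / |v| = √2861 / √30 ≈ 9.766.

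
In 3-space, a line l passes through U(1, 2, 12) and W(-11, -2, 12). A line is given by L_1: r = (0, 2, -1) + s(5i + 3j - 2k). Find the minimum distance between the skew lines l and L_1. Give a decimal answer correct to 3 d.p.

6.682

A direction vector for l is W − U = (-12, -4, 0).
Common perpendicular direction n = (-12, -4, 0) × (5, 3, -2) = (8, -24, -16).
With w = (0, 2, -1) − (1, 2, 12) = (-1, 0, -13), w · n = 200.
Distance = |w · n| / |n| = |200| / √896 ≈ 6.682.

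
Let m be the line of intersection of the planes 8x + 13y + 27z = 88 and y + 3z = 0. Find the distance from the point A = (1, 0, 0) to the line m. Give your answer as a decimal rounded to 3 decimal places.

9.035

Direction of m: (8, 13, 27) × (0, 1, 3) = (12, -24, 8).
A point on m: solving the two plane equations with x = 8 gives (8, 6, -2).
Taking (8, 6, -2) on m with direction v = (12, -24, 8): w = A − (8, 6, -2) = (-7, -6, 2), and w × v = (0, 80, 240).
Distance = |w × v| / |v| = √64000 / √784 ≈ 9.035.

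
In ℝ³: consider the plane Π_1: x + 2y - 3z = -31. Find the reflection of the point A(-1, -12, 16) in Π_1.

λ = (n·A − d)/|n|² = (-73 − (-31))/14 = -3.
Reflection = A − 2λn = (-1, -12, 16) − (-6)·(1, 2, -3) = (5, 0, -2).

(5, 0, -2)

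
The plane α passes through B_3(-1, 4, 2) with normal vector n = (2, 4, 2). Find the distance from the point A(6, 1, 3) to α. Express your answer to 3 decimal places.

0.816

α: n·r = n·B_3 gives 2x + 4y + 2z = 18.
n·A − d = (2)·(6) + (4)·(1) + (2)·(3) − 18 = 4; |n| = √24.
Distance = |4| / √24 = 4/√24 ≈ 0.816.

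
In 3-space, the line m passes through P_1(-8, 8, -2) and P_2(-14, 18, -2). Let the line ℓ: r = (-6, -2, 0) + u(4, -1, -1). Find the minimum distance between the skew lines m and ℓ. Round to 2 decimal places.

0.78

A direction vector for m is P_2 − P_1 = (-6, 10, 0).
Common perpendicular direction n = (-6, 10, 0) × (4, -1, -1) = (-10, -6, -34).
With w = (-6, -2, 0) − (-8, 8, -2) = (2, -10, 2), w · n = -28.
Distance = |w · n| / |n| = |-28| / √1292 ≈ 0.78.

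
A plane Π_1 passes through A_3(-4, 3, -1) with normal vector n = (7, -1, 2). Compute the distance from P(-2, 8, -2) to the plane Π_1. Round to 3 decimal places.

Π_1: n·r = n·A_3 gives 7x - y + 2z = -33.
n·P − d = (7)·(-2) + (-1)·(8) + (2)·(-2) − (-33) = 7; |n| = √54.
Distance = |7| / √54 = 7/√54 ≈ 0.953.

0.953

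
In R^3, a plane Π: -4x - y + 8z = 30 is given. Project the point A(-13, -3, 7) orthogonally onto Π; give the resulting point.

Foot = A − λn with λ = (n·A − d)/|n|² = (111 − 30)/81 = 1.
Foot = (-13, -3, 7) − 1·(-4, -1, 8) = (-9, -2, -1).

(-9, -2, -1)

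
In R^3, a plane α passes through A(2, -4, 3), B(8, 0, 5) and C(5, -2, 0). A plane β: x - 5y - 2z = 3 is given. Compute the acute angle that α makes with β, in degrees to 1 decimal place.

30.6

AB = (6, 4, 2), AC = (3, 2, -3); a normal to α is AB × AC = (-16, 24, 0).
Using A: α has equation -16x + 24y = -128.
cos θ = |n₁·n₂| / (|n₁||n₂|) = |-136| / (√832 · √30).
θ = arccos(0.86083) ≈ 30.6°.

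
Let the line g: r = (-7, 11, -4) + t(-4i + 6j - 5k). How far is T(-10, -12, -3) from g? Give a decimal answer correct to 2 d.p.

17.78

Taking (-7, 11, -4) on g with direction v = (-4, 6, -5): w = T − (-7, 11, -4) = (-3, -23, 1), and w × v = (109, -19, -110).
Distance = |w × v| / |v| = √24342 / √77 ≈ 17.78.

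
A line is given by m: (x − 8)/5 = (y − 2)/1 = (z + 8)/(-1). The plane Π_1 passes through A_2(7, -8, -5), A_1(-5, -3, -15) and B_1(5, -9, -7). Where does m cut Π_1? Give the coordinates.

(3, 1, -7)

m has direction (5, 1, -1) through (8, 2, -8).
A_2A_1 = (-12, 5, -10), A_2B_1 = (-2, -1, -2); a normal to Π_1 is A_2A_1 × A_2B_1 = (-20, -4, 22).
Using A_2: Π_1 has equation -20x - 4y + 22z = -218.
Substitute r = (8, 2, -8) + t(5, 1, -1) into the plane: -344 + (-126)t = -218, so t = -1.
Intersection: (8, 2, -8) + (-1)·(5, 1, -1) = (3, 1, -7).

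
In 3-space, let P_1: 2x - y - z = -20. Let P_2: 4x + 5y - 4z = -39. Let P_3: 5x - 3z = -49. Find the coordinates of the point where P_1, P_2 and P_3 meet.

(-8, 1, 3)

Solving the 3×3 linear system 2x - y - z = -20, 4x + 5y - 4z = -39, 5x - 3z = -49 (e.g. by elimination or Cramer's rule, determinant = 3) gives (-8, 1, 3).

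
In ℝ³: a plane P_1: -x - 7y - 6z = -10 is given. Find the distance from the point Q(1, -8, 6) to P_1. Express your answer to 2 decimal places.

n·Q − d = (-1)·(1) + (-7)·(-8) + (-6)·(6) − (-10) = 29; |n| = √86.
Distance = |29| / √86 = 29/√86 ≈ 3.13.

3.13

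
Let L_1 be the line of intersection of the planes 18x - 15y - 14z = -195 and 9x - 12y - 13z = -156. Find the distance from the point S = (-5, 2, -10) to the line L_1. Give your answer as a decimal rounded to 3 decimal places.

15.235

Direction of L_1: (18, -15, -14) × (9, -12, -13) = (27, 108, -81).
A point on L_1: solving the two plane equations with x = -2 gives (-2, 5, 6).
Taking (-2, 5, 6) on L_1 with direction v = (27, 108, -81): w = S − (-2, 5, 6) = (-3, -3, -16), and w × v = (1971, -675, -243).
Distance = |w × v| / |v| = √4399515 / √18954 ≈ 15.235.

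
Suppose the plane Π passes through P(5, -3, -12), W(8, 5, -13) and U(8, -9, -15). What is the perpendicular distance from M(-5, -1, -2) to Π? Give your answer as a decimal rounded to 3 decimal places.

2.078

PW = (3, 8, -1), PU = (3, -6, -3); a normal to Π is PW × PU = (-30, 6, -42).
Using P: Π has equation -30x + 6y - 42z = 336.
n·M − d = (-30)·(-5) + (6)·(-1) + (-42)·(-2) − 336 = -108; |n| = √2700.
Distance = |-108| / √2700 = 108/√2700 ≈ 2.078.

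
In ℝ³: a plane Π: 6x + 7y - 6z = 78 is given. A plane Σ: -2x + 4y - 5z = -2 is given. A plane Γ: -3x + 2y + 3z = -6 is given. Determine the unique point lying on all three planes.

Solving the 3×3 linear system 6x + 7y - 6z = 78, -2x + 4y - 5z = -2, -3x + 2y + 3z = -6 (e.g. by elimination or Cramer's rule, determinant = 231) gives (8, 6, 2).

(8, 6, 2)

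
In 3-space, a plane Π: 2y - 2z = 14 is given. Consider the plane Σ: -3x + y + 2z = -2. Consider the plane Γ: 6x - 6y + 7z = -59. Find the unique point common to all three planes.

Solving the 3×3 linear system 2y - 2z = 14, -3x + y + 2z = -2, 6x - 6y + 7z = -59 (e.g. by elimination or Cramer's rule, determinant = 42) gives (-2, 2, -5).

(-2, 2, -5)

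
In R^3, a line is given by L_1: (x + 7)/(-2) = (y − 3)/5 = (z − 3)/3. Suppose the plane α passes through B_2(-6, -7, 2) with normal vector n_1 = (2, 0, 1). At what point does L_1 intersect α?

L_1 has direction (-2, 5, 3) through (-7, 3, 3).
α: n_1·r = n_1·B_2 gives 2x + z = -10.
Substitute r = (-7, 3, 3) + t(-2, 5, 3) into the plane: -11 + (-1)t = -10, so t = -1.
Intersection: (-7, 3, 3) + (-1)·(-2, 5, 3) = (-5, -2, 0).

(-5, -2, 0)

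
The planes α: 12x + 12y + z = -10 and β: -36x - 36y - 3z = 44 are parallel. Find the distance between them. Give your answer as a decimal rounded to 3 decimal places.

0.275

Rescale β by 1/(-3): 12x + 12y + z = -44/3. Then distance = |-10 − (-44/3)| / √289 ≈ 0.275.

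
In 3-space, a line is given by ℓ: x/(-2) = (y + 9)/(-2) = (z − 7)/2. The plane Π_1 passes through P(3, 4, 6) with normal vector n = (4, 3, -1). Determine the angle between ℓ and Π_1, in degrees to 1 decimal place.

64.9

ℓ has direction (-2, -2, 2) through (0, -9, 7).
Π_1: n·r = n·P gives 4x + 3y - z = 18.
sin θ = |n·v| / (|n||v|) = |-16| / (√26 · √12) = 0.90582.
θ ≈ 64.9°.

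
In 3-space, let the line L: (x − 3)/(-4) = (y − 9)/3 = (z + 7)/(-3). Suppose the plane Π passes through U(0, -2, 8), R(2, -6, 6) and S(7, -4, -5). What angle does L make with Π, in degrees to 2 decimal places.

45.32

L has direction (-4, 3, -3) through (3, 9, -7).
UR = (2, -4, -2), US = (7, -2, -13); a normal to Π is UR × US = (48, 12, 24).
Using U: Π has equation 48x + 12y + 24z = 168.
sin θ = |n·v| / (|n||v|) = |-228| / (√3024 · √34) = 0.71106.
θ ≈ 45.32°.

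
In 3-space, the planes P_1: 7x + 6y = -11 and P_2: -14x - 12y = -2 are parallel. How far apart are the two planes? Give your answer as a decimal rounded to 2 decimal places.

1.30

Rescale P_2 by 1/(-2): 7x + 6y = 1. Then distance = |-11 − 1| / √85 ≈ 1.30.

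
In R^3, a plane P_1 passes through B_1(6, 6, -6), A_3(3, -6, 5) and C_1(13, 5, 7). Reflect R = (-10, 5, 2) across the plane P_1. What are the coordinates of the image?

(10, -11, -10)

B_1A_3 = (-3, -12, 11), B_1C_1 = (7, -1, 13); a normal to P_1 is B_1A_3 × B_1C_1 = (-145, 116, 87).
Using B_1: P_1 has equation -145x + 116y + 87z = -696.
λ = (n·R − d)/|n|² = (2204 − (-696))/42050 = 2/29.
Reflection = R − 2λn = (-10, 5, 2) − (4/29)·(-145, 116, 87) = (10, -11, -10).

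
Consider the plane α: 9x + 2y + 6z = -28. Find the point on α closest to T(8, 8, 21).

(-10, 4, 9)

Foot = T − λn with λ = (n·T − d)/|n|² = (214 − (-28))/121 = 2.
Foot = (8, 8, 21) − 2·(9, 2, 6) = (-10, 4, 9).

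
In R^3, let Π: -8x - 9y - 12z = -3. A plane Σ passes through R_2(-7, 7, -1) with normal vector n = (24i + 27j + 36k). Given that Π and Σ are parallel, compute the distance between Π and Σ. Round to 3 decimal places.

0.471

Σ: n·r = n·R_2 gives 24x + 27y + 36z = -15.
Rescale Σ by 1/(-3): -8x - 9y - 12z = 5. Then distance = |-3 − 5| / √289 ≈ 0.471.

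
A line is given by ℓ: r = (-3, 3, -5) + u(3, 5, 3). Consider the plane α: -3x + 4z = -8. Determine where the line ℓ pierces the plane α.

(0, 8, -2)

Substitute r = (-3, 3, -5) + t(3, 5, 3) into the plane: -11 + 3t = -8, so t = 1.
Intersection: (-3, 3, -5) + 1·(3, 5, 3) = (0, 8, -2).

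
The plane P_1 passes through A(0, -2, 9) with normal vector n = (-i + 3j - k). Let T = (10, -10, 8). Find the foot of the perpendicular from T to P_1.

(7, -1, 5)

P_1: n·r = n·A gives -x + 3y - z = -15.
Foot = T − λn with λ = (n·T − d)/|n|² = (-48 − (-15))/11 = -3.
Foot = (10, -10, 8) − (-3)·(-1, 3, -1) = (7, -1, 5).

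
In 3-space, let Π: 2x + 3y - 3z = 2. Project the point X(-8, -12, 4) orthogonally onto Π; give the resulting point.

(-2, -3, -5)

Foot = X − λn with λ = (n·X − d)/|n|² = (-64 − 2)/22 = -3.
Foot = (-8, -12, 4) − (-3)·(2, 3, -3) = (-2, -3, -5).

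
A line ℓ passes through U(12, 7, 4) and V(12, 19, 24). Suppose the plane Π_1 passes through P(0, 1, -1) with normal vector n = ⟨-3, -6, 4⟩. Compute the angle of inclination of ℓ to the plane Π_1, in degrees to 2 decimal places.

2.52

A direction vector for ℓ is V − U = (0, 12, 20).
Π_1: n·r = n·P gives -3x - 6y + 4z = -10.
sin θ = |n·v| / (|n||v|) = |8| / (√61 · √544) = 0.04392.
θ ≈ 2.52°.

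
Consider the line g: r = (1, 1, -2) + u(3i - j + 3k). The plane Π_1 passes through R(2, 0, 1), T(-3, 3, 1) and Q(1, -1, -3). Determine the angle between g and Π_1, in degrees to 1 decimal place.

RT = (-5, 3, 0), RQ = (-1, -1, -4); a normal to Π_1 is RT × RQ = (-12, -20, 8).
Using R: Π_1 has equation -12x - 20y + 8z = -16.
sin θ = |n·v| / (|n||v|) = |8| / (√608 · √19) = 0.07443.
θ ≈ 4.3°.

4.3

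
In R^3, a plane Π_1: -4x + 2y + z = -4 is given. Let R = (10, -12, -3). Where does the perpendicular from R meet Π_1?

Foot = R − λn with λ = (n·R − d)/|n|² = (-67 − (-4))/21 = -3.
Foot = (10, -12, -3) − (-3)·(-4, 2, 1) = (-2, -6, 0).

(-2, -6, 0)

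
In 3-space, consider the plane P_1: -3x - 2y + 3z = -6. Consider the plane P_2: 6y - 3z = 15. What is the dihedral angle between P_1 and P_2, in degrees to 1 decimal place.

cos θ = |n₁·n₂| / (|n₁||n₂|) = |-21| / (√22 · √45).
θ = arccos(0.66742) ≈ 48.1°.

48.1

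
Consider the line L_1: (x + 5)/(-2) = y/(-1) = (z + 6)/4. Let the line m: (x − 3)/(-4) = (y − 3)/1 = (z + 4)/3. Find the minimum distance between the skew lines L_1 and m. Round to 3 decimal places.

7.205

L_1 has direction (-2, -1, 4) through (-5, 0, -6).
m has direction (-4, 1, 3) through (3, 3, -4).
Common perpendicular direction n = (-2, -1, 4) × (-4, 1, 3) = (-7, -10, -6).
With w = (3, 3, -4) − (-5, 0, -6) = (8, 3, 2), w · n = -98.
Distance = |w · n| / |n| = |-98| / √185 ≈ 7.205.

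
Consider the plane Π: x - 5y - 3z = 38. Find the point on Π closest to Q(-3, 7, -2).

Foot = Q − λn with λ = (n·Q − d)/|n|² = (-32 − 38)/35 = -2.
Foot = (-3, 7, -2) − (-2)·(1, -5, -3) = (-1, -3, -8).

(-1, -3, -8)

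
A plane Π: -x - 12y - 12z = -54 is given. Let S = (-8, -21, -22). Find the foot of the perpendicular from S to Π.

Foot = S − λn with λ = (n·S − d)/|n|² = (524 − (-54))/289 = 2.
Foot = (-8, -21, -22) − 2·(-1, -12, -12) = (-6, 3, 2).

(-6, 3, 2)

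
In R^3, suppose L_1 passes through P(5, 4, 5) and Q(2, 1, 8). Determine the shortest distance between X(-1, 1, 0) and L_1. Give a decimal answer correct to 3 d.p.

A direction vector for L_1 is Q − P = (-3, -3, 3).
Taking (5, 4, 5) on L_1 with direction v = (-3, -3, 3): w = X − (5, 4, 5) = (-6, -3, -5), and w × v = (-24, 33, 9).
Distance = |w × v| / |v| = √1746 / √27 ≈ 8.042.

8.042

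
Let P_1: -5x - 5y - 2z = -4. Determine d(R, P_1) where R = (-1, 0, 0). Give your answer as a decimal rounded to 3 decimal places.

1.225

n·R − d = (-5)·(-1) + (-5)·(0) + (-2)·(0) − (-4) = 9; |n| = √54.
Distance = |9| / √54 = 9/√54 ≈ 1.225.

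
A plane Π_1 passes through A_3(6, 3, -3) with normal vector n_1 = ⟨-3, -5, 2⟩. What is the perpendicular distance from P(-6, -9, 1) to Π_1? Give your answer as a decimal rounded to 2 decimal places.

Π_1: n_1·r = n_1·A_3 gives -3x - 5y + 2z = -39.
n·P − d = (-3)·(-6) + (-5)·(-9) + (2)·(1) − (-39) = 104; |n| = √38.
Distance = |104| / √38 = 104/√38 ≈ 16.87.

16.87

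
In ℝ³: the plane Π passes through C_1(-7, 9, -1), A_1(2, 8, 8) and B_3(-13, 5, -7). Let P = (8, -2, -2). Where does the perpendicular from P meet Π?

(0, -2, 6)

C_1A_1 = (9, -1, 9), C_1B_3 = (-6, -4, -6); a normal to Π is C_1A_1 × C_1B_3 = (42, 0, -42).
Using C_1: Π has equation 42x - 42z = -252.
Foot = P − λn with λ = (n·P − d)/|n|² = (420 − (-252))/3528 = 4/21.
Foot = (8, -2, -2) − (4/21)·(42, 0, -42) = (0, -2, 6).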